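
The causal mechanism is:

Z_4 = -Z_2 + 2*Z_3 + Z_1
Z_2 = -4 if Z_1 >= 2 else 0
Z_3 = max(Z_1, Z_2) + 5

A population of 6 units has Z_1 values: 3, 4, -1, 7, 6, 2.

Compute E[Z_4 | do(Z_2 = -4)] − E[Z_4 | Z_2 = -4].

The intervention sets Z_2=-4 in all 6 units regardless of Z_1. Recomputing Z_4 per unit gives 23, 26, 11, 35, 32, 20; average 24.5.
E[Z_4|Z_2=-4] averages over only the 5 units with Z_2=-4 (Z_1 = 3, 4, 7, 6, 2): Z_4 = 23, 26, 35, 32, 20, mean 27.2.
Difference = 24.5 − 27.2 = -2.7.

-2.7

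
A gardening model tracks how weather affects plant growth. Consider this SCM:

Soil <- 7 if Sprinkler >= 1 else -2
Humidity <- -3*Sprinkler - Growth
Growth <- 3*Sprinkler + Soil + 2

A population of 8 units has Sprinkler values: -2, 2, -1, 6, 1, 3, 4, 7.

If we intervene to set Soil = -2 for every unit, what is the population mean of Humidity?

-15

The intervention sets Soil=-2 in all 8 units regardless of Sprinkler. Recomputing Humidity per unit gives 12, -12, 6, -36, -6, -18, -24, -42; average -15.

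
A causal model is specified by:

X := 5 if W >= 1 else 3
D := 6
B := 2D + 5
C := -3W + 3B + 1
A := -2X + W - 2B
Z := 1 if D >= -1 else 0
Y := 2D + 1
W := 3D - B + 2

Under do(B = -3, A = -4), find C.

Setting B = -3, A = -4 by intervention discards those variables' equations.
W = 3D - B + 2  [with D=6, B=-3]  = 23
C = -3W + 3B + 1  [with W=23, B=-3]  = -77

-77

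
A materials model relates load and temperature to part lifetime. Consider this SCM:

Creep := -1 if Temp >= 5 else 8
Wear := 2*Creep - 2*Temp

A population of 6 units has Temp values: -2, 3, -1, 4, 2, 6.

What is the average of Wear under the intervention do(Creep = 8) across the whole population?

The intervention sets Creep=8 in all 6 units regardless of Temp. Recomputing Wear per unit gives 20, 10, 18, 8, 12, 4; average 12.

12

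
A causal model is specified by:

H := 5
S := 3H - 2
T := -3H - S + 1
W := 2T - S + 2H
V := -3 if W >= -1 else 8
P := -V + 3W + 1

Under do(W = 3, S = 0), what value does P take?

13

The joint intervention fixes W = 3, S = 0, removing each variable's own equation.
V = -3 if W >= -1 else 8  [with W=3]  = -3
P = -V + 3W + 1  [with V=-3, W=3]  = 13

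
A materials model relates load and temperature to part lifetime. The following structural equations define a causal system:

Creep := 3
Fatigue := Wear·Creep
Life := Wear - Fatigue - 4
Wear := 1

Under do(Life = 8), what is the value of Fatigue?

3

Under do(Life=8), the mechanism Life := Wear - Fatigue - 4 is discarded; Life is fixed at 8.
Since Fatigue is not a descendant of the intervened variable, it is unaffected.
Fatigue = Wear·Creep  [with Wear=1, Creep=3]  = 3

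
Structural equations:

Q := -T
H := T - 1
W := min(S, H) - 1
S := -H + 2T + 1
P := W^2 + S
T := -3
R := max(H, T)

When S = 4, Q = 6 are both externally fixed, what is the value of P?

29

Under do(S = 4, Q = 6), each intervened variable's structural equation is replaced by its fixed value.
H = T - 1  [with T=-3]  = -4
W = min(S, H) - 1  [with S=4, H=-4]  = -5
P = W^2 + S  [with W=-5, S=4]  = 29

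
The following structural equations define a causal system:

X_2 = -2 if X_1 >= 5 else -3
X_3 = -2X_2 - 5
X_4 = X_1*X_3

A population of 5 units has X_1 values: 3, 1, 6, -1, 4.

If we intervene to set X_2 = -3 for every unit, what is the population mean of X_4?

do(X_2=-3) breaks X_2's dependence on X_1. With X_2=-3 fixed, X_4 across the units is 3, 1, 6, -1, 4, mean 2.6.

2.6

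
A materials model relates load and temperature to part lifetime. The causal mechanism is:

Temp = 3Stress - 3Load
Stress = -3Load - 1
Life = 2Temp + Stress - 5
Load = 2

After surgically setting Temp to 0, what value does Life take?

The intervention breaks the incoming arrows to Temp: Temp = 3Stress - 3Load no longer applies, and Temp = 0.
Stress = -3Load - 1  [with Load=2]  = -7
Life = 2Temp + Stress - 5  [with Temp=0, Stress=-7]  = -12

-12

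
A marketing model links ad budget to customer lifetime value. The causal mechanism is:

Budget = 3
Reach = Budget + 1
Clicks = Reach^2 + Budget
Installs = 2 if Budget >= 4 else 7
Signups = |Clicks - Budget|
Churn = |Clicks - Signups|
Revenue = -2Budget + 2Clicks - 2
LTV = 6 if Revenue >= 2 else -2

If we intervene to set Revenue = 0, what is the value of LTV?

do(Revenue=0) replaces the equation Revenue = -2Budget + 2Clicks - 2 with the constant Revenue = 0.
LTV = 6 if Revenue >= 2 else -2  [with Revenue=0]  = -2

-2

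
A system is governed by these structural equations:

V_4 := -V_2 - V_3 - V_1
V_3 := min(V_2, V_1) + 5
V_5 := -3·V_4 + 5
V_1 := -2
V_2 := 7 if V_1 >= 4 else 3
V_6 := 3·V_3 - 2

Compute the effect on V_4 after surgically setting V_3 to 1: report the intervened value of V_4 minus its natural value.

2

The intervention breaks the incoming arrows to V_3: V_3 := min(V_2, V_1) + 5 no longer applies, and V_3 = 1.
V_2 = 7 if V_1 >= 4 else 3  [with V_1=-2]  = 3
V_4 = -V_2 - V_3 - V_1  [with V_2=3, V_3=1, V_1=-2]  = -2
Without intervention: V_2 = 7 if V_1 >= 4 else 3  [with V_1=-2]  = 3; V_3 = min(V_2, V_1) + 5  [with V_2=3, V_1=-2]  = 3; V_4 = -V_2 - V_3 - V_1  [with V_2=3, V_3=3, V_1=-2]  = -4.
Change = -2 − (-4) = 2.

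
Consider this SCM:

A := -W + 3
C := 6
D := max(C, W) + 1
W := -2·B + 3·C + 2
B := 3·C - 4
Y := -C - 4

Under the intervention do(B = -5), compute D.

31

Under do(B=-5), the mechanism B := 3·C - 4 is discarded; B is fixed at -5.
W = -2·B + 3·C + 2  [with B=-5, C=6]  = 30
D = max(C, W) + 1  [with C=6, W=30]  = 31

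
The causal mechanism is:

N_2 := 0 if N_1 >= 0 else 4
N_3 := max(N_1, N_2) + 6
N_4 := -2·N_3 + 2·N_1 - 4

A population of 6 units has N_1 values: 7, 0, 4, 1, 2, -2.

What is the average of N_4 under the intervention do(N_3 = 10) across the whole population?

-20

Every unit gets N_3=10 under the intervention. N_4 values become -10, -24, -16, -22, -20, -28; E[N_4|do(N_3=10)] = -20.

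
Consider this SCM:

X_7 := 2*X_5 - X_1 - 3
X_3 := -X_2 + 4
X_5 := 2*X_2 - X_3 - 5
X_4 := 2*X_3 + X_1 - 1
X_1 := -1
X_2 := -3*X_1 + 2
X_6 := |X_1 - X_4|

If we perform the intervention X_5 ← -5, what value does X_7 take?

-12

Under do(X_5=-5), the mechanism X_5 := 2*X_2 - X_3 - 5 is discarded; X_5 is fixed at -5.
X_7 = 2*X_5 - X_1 - 3  [with X_5=-5, X_1=-1]  = -12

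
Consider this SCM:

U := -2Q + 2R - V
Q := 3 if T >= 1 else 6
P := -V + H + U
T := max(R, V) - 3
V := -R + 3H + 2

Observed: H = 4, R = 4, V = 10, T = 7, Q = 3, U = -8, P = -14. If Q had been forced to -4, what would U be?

The intervention breaks the incoming arrows to Q: Q := 3 if T >= 1 else 6 no longer applies, and Q = -4.
V = -R + 3H + 2  [with R=4, H=4]  = 10
U = -2Q + 2R - V  [with Q=-4, R=4, V=10]  = 6

6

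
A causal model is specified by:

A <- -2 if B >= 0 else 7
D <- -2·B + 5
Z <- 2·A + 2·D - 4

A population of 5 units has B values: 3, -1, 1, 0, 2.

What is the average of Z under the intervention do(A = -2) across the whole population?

Under do(A=-2), A's equation is replaced by A=-2 for every unit. Per-unit Z: -10, 6, -2, 2, -6. Mean = -2.

-2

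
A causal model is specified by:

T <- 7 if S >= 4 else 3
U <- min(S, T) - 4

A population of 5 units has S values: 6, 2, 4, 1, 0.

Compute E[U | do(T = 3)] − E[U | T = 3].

0.8

Every unit gets T=3 under the intervention. U values become -1, -2, -1, -3, -4; E[U|do(T=3)] = -2.2.
Conditioning on T=3 selects the 3 unit(s) with S ∈ {2, 1, 0}. Their U values: -2, -3, -4. Mean = -3.
Difference = -2.2 − (-3) = 0.8.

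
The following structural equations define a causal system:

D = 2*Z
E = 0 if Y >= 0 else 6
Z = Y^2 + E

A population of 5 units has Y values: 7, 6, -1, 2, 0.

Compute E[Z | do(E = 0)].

Every unit gets E=0 under the intervention. Z values become 49, 36, 1, 4, 0; E[Z|do(E=0)] = 18.

18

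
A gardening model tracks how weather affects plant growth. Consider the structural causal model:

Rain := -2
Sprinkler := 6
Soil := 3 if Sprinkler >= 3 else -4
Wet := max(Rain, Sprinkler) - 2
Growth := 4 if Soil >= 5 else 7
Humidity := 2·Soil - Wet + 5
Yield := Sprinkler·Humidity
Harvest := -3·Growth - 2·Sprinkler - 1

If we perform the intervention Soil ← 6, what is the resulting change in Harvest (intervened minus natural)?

9

The intervention breaks the incoming arrows to Soil: Soil := 3 if Sprinkler >= 3 else -4 no longer applies, and Soil = 6.
Growth = 4 if Soil >= 5 else 7  [with Soil=6]  = 4
Harvest = -3·Growth - 2·Sprinkler - 1  [with Growth=4, Sprinkler=6]  = -25
Without intervention: Soil = 3 if Sprinkler >= 3 else -4  [with Sprinkler=6]  = 3; Growth = 4 if Soil >= 5 else 7  [with Soil=3]  = 7; Harvest = -3·Growth - 2·Sprinkler - 1  [with Growth=7, Sprinkler=6]  = -34.
Change = -25 − (-34) = 9.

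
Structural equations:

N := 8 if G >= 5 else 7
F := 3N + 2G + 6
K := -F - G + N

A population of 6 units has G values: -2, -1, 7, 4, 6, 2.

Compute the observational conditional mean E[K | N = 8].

-41.5

Observing N=8 restricts to units where N's equation naturally yields 8: G ∈ {7, 6}. In that subpopulation K = -43, -40, mean -41.5.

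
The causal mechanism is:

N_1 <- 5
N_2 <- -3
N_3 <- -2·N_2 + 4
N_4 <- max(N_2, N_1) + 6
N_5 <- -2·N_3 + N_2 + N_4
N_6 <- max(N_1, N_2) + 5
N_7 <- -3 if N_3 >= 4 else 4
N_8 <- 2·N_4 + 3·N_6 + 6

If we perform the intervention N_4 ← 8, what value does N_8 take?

52

do(N_4=8) replaces the equation N_4 <- max(N_2, N_1) + 6 with the constant N_4 = 8.
N_6 = max(N_1, N_2) + 5  [with N_1=5, N_2=-3]  = 10
N_8 = 2·N_4 + 3·N_6 + 6  [with N_4=8, N_6=10]  = 52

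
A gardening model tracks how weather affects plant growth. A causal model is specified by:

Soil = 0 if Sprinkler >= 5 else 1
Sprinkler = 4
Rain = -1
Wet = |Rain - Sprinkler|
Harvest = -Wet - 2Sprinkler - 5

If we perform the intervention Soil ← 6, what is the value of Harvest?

do(Soil=6) replaces the equation Soil = 0 if Sprinkler >= 5 else 1 with the constant Soil = 6.
Harvest is not downstream of the intervention, so its value is determined by the original equations.
Wet = |Rain - Sprinkler|  [with Rain=-1, Sprinkler=4]  = 5
Harvest = -Wet - 2Sprinkler - 5  [with Wet=5, Sprinkler=4]  = -18

-18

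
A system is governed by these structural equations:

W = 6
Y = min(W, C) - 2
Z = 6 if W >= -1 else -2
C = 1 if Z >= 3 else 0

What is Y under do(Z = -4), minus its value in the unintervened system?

Under do(Z=-4), the mechanism Z = 6 if W >= -1 else -2 is discarded; Z is fixed at -4.
C = 1 if Z >= 3 else 0  [with Z=-4]  = 0
Y = min(W, C) - 2  [with W=6, C=0]  = -2
Without intervention: Z = 6 if W >= -1 else -2  [with W=6]  = 6; C = 1 if Z >= 3 else 0  [with Z=6]  = 1; Y = min(W, C) - 2  [with W=6, C=1]  = -1.
Change = -2 − (-1) = -1.

-1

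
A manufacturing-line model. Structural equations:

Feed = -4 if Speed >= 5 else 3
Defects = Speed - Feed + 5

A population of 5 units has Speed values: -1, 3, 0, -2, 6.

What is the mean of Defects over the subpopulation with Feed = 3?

2

Conditioning on Feed=3 selects the 4 unit(s) with Speed ∈ {-1, 3, 0, -2}. Their Defects values: 1, 5, 2, 0. Mean = 2.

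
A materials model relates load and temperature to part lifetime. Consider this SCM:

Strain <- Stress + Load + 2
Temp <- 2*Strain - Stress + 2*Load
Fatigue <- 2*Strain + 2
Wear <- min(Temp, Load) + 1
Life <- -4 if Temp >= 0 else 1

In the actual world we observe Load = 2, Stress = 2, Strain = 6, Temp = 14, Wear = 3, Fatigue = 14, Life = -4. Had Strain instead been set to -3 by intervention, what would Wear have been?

-3

do(Strain=-3) replaces the equation Strain <- Stress + Load + 2 with the constant Strain = -3.
Temp = 2*Strain - Stress + 2*Load  [with Strain=-3, Stress=2, Load=2]  = -4
Wear = min(Temp, Load) + 1  [with Temp=-4, Load=2]  = -3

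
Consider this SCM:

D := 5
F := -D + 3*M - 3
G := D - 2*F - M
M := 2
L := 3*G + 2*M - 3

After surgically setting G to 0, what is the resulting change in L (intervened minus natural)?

-21

Intervening sets G = 0 and removes its equation (G := D - 2*F - M).
L = 3*G + 2*M - 3  [with G=0, M=2]  = 1
Without intervention: F = -D + 3*M - 3  [with D=5, M=2]  = -2; G = D - 2*F - M  [with D=5, F=-2, M=2]  = 7; L = 3*G + 2*M - 3  [with G=7, M=2]  = 22.
Change = 1 − 22 = -21.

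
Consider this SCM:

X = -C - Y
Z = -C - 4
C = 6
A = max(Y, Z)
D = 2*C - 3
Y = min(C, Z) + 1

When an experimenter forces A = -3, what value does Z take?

-10

The intervention breaks the incoming arrows to A: A = max(Y, Z) no longer applies, and A = -3.
Since Z is not a descendant of the intervened variable, it is unaffected.
Z = -C - 4  [with C=6]  = -10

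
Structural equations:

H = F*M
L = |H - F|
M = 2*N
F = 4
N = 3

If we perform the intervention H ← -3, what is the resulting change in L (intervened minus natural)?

-13

Intervening sets H = -3 and removes its equation (H = F*M).
L = |H - F|  [with H=-3, F=4]  = 7
Without intervention: M = 2*N  [with N=3]  = 6; H = F*M  [with F=4, M=6]  = 24; L = |H - F|  [with H=24, F=4]  = 20.
Change = 7 − 20 = -13.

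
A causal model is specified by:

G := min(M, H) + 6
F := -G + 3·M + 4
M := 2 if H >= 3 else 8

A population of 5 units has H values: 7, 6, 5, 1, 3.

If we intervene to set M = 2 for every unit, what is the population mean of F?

The intervention sets M=2 in all 5 units regardless of H. Recomputing F per unit gives 2, 2, 2, 3, 2; average 2.2.

2.2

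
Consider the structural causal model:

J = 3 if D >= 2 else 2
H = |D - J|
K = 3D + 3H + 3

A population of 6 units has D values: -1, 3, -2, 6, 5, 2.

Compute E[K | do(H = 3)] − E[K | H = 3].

do(H=3) breaks H's dependence on D. With H=3 fixed, K across the units is 9, 21, 6, 30, 27, 18, mean 18.5.
E[K|H=3] averages over only the 2 units with H=3 (D = -1, 6): K = 9, 30, mean 19.5.
Difference = 18.5 − 19.5 = -1.

-1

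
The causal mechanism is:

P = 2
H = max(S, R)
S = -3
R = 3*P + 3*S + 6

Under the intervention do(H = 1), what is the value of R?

Under do(H=1), the mechanism H = max(S, R) is discarded; H is fixed at 1.
Since R is not a descendant of the intervened variable, it is unaffected.
R = 3*P + 3*S + 6  [with P=2, S=-3]  = 3

3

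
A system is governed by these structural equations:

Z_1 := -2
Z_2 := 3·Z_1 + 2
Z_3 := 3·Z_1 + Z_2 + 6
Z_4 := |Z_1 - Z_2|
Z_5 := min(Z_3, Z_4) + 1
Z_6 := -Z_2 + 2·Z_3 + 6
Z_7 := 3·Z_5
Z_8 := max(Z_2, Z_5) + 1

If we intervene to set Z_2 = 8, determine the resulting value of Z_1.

-2

Under do(Z_2=8), the mechanism Z_2 := 3·Z_1 + 2 is discarded; Z_2 is fixed at 8.
Z_1 is not downstream of the intervention, so its value is determined by the original equations.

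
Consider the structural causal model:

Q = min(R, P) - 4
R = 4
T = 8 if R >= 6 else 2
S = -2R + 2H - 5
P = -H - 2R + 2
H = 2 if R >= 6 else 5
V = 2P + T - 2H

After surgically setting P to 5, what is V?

2

The intervention breaks the incoming arrows to P: P = -H - 2R + 2 no longer applies, and P = 5.
H = 2 if R >= 6 else 5  [with R=4]  = 5
T = 8 if R >= 6 else 2  [with R=4]  = 2
V = 2P + T - 2H  [with P=5, T=2, H=5]  = 2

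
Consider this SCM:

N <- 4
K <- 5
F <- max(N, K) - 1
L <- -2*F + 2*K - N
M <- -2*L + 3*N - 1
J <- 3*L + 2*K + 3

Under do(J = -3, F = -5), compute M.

-21

Under do(J = -3, F = -5), each intervened variable's structural equation is replaced by its fixed value.
L = -2*F + 2*K - N  [with F=-5, K=5, N=4]  = 16
M = -2*L + 3*N - 1  [with L=16, N=4]  = -21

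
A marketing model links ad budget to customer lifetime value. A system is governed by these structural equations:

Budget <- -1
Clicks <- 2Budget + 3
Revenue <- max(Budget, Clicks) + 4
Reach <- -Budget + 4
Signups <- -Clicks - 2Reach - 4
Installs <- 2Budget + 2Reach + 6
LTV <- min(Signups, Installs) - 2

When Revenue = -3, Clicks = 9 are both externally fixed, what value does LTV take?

Under do(Revenue = -3, Clicks = 9), each intervened variable's structural equation is replaced by its fixed value.
Reach = -Budget + 4  [with Budget=-1]  = 5
Installs = 2Budget + 2Reach + 6  [with Budget=-1, Reach=5]  = 14
Signups = -Clicks - 2Reach - 4  [with Clicks=9, Reach=5]  = -23
LTV = min(Signups, Installs) - 2  [with Signups=-23, Installs=14]  = -25

-25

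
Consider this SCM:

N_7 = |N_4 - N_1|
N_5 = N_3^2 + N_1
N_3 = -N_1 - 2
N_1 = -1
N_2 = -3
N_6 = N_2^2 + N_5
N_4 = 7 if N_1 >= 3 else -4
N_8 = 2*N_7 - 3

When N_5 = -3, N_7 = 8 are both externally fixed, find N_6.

6

Under do(N_5 = -3, N_7 = 8), each intervened variable's structural equation is replaced by its fixed value.
N_6 = N_2^2 + N_5  [with N_2=-3, N_5=-3]  = 6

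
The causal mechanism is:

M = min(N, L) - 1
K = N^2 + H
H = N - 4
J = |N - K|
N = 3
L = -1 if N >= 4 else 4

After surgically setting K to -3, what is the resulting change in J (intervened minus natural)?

do(K=-3) replaces the equation K = N^2 + H with the constant K = -3.
J = |N - K|  [with N=3, K=-3]  = 6
Without intervention: H = N - 4  [with N=3]  = -1; K = N^2 + H  [with N=3, H=-1]  = 8; J = |N - K|  [with N=3, K=8]  = 5.
Change = 6 − 5 = 1.

1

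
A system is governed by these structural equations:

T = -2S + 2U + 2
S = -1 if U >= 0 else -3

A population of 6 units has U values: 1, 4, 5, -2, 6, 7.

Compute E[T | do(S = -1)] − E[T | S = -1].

-2.2

The intervention sets S=-1 in all 6 units regardless of U. Recomputing T per unit gives 6, 12, 14, 0, 16, 18; average 11.
Observing S=-1 restricts to units where S's equation naturally yields -1: U ∈ {1, 4, 5, 6, 7}. In that subpopulation T = 6, 12, 14, 16, 18, mean 13.2.
Difference = 11 − 13.2 = -2.2.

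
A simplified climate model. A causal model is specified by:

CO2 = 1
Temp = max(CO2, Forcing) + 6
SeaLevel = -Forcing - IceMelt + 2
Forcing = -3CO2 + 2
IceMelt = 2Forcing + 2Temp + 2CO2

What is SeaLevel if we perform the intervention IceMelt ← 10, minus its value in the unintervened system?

4

Intervening sets IceMelt = 10 and removes its equation (IceMelt = 2Forcing + 2Temp + 2CO2).
Forcing = -3CO2 + 2  [with CO2=1]  = -1
SeaLevel = -Forcing - IceMelt + 2  [with Forcing=-1, IceMelt=10]  = -7
Without intervention: Forcing = -3CO2 + 2  [with CO2=1]  = -1; Temp = max(CO2, Forcing) + 6  [with CO2=1, Forcing=-1]  = 7; IceMelt = 2Forcing + 2Temp + 2CO2  [with Forcing=-1, Temp=7, CO2=1]  = 14; SeaLevel = -Forcing - IceMelt + 2  [with Forcing=-1, IceMelt=14]  = -11.
Change = -7 − (-11) = 4.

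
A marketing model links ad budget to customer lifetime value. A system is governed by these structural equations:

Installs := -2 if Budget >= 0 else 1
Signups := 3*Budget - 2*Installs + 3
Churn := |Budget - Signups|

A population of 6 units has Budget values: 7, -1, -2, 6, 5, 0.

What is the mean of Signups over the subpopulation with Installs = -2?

20.5

E[Signups|Installs=-2] averages over only the 4 units with Installs=-2 (Budget = 7, 6, 5, 0): Signups = 28, 25, 22, 7, mean 20.5.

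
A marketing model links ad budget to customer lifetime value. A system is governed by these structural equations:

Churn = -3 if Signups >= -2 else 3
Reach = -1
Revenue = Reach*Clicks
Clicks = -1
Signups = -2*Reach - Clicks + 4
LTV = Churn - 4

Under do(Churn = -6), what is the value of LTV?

Under do(Churn=-6), the mechanism Churn = -3 if Signups >= -2 else 3 is discarded; Churn is fixed at -6.
LTV = Churn - 4  [with Churn=-6]  = -10

-10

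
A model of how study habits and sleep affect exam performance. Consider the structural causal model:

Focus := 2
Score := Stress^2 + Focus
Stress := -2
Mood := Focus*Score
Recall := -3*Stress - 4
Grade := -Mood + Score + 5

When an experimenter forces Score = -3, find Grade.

The intervention breaks the incoming arrows to Score: Score := Stress^2 + Focus no longer applies, and Score = -3.
Mood = Focus*Score  [with Focus=2, Score=-3]  = -6
Grade = -Mood + Score + 5  [with Mood=-6, Score=-3]  = 8

8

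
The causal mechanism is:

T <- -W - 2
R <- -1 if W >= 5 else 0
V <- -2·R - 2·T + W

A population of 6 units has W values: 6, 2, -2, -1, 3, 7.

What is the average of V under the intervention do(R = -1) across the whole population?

13.5

The intervention sets R=-1 in all 6 units regardless of W. Recomputing V per unit gives 24, 12, 0, 3, 15, 27; average 13.5.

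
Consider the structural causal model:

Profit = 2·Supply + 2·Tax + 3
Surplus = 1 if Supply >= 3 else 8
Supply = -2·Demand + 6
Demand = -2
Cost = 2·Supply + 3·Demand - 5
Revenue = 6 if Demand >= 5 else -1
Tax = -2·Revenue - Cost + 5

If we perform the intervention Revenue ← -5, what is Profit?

Under do(Revenue=-5), the mechanism Revenue = 6 if Demand >= 5 else -1 is discarded; Revenue is fixed at -5.
Supply = -2·Demand + 6  [with Demand=-2]  = 10
Cost = 2·Supply + 3·Demand - 5  [with Supply=10, Demand=-2]  = 9
Tax = -2·Revenue - Cost + 5  [with Revenue=-5, Cost=9]  = 6
Profit = 2·Supply + 2·Tax + 3  [with Supply=10, Tax=6]  = 35

35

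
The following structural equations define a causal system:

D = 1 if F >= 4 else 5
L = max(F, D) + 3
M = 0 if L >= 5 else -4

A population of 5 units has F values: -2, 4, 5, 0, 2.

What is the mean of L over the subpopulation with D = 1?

7.5

Observing D=1 restricts to units where D's equation naturally yields 1: F ∈ {4, 5}. In that subpopulation L = 7, 8, mean 7.5.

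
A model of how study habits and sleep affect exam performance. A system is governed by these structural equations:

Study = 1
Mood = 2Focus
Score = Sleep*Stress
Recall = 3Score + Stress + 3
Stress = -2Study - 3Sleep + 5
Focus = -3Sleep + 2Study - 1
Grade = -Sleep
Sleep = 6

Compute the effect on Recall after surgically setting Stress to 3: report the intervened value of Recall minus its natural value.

The intervention breaks the incoming arrows to Stress: Stress = -2Study - 3Sleep + 5 no longer applies, and Stress = 3.
Score = Sleep*Stress  [with Sleep=6, Stress=3]  = 18
Recall = 3Score + Stress + 3  [with Score=18, Stress=3]  = 60
Without intervention: Stress = -2Study - 3Sleep + 5  [with Study=1, Sleep=6]  = -15; Score = Sleep*Stress  [with Sleep=6, Stress=-15]  = -90; Recall = 3Score + Stress + 3  [with Score=-90, Stress=-15]  = -282.
Change = 60 − (-282) = 342.

342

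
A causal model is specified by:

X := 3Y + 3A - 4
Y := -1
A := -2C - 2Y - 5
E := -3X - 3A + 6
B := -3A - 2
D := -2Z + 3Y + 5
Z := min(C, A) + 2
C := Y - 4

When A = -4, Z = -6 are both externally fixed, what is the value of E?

Under do(A = -4, Z = -6), each intervened variable's structural equation is replaced by its fixed value.
X = 3Y + 3A - 4  [with Y=-1, A=-4]  = -19
E = -3X - 3A + 6  [with X=-19, A=-4]  = 75

75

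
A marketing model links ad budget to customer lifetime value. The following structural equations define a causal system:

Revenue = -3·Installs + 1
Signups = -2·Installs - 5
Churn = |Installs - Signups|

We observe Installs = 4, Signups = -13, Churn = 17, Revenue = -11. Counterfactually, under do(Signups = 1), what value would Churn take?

3

The intervention breaks the incoming arrows to Signups: Signups = -2·Installs - 5 no longer applies, and Signups = 1.
Churn = |Installs - Signups|  [with Installs=4, Signups=1]  = 3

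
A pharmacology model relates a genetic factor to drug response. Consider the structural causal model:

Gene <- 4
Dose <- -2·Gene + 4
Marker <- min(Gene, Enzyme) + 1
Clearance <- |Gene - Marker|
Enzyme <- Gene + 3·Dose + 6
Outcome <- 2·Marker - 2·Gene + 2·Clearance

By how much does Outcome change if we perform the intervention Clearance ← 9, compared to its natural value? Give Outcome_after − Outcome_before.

The intervention breaks the incoming arrows to Clearance: Clearance <- |Gene - Marker| no longer applies, and Clearance = 9.
Dose = -2·Gene + 4  [with Gene=4]  = -4
Enzyme = Gene + 3·Dose + 6  [with Gene=4, Dose=-4]  = -2
Marker = min(Gene, Enzyme) + 1  [with Gene=4, Enzyme=-2]  = -1
Outcome = 2·Marker - 2·Gene + 2·Clearance  [with Marker=-1, Gene=4, Clearance=9]  = 8
Without intervention: Dose = -2·Gene + 4  [with Gene=4]  = -4; Enzyme = Gene + 3·Dose + 6  [with Gene=4, Dose=-4]  = -2; Marker = min(Gene, Enzyme) + 1  [with Gene=4, Enzyme=-2]  = -1; Clearance = |Gene - Marker|  [with Gene=4, Marker=-1]  = 5; Outcome = 2·Marker - 2·Gene + 2·Clearance  [with Marker=-1, Gene=4, Clearance=5]  = 0.
Change = 8 − 0 = 8.

8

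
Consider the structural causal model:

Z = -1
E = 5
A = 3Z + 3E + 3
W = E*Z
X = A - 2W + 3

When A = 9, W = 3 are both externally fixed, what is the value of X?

Setting A = 9, W = 3 by intervention discards those variables' equations.
X = A - 2W + 3  [with A=9, W=3]  = 6

6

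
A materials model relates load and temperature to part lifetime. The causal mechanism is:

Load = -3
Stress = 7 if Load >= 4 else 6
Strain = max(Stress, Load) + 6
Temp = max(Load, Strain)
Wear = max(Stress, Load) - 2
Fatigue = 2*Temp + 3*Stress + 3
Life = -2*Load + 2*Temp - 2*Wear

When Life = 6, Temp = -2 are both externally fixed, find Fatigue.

17

Setting Life = 6, Temp = -2 by intervention discards those variables' equations.
Stress = 7 if Load >= 4 else 6  [with Load=-3]  = 6
Fatigue = 2*Temp + 3*Stress + 3  [with Temp=-2, Stress=6]  = 17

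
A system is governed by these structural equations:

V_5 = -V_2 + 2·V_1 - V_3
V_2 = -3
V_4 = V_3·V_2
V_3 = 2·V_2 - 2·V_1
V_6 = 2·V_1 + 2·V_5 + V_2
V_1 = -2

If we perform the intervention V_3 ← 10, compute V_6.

The intervention breaks the incoming arrows to V_3: V_3 = 2·V_2 - 2·V_1 no longer applies, and V_3 = 10.
V_5 = -V_2 + 2·V_1 - V_3  [with V_2=-3, V_1=-2, V_3=10]  = -11
V_6 = 2·V_1 + 2·V_5 + V_2  [with V_1=-2, V_5=-11, V_2=-3]  = -29

-29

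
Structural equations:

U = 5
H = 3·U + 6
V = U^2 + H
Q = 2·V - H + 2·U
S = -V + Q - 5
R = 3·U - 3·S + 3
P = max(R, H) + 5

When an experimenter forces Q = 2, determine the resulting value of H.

21

The intervention breaks the incoming arrows to Q: Q = 2·V - H + 2·U no longer applies, and Q = 2.
Since H is not a descendant of the intervened variable, it is unaffected.
H = 3·U + 6  [with U=5]  = 21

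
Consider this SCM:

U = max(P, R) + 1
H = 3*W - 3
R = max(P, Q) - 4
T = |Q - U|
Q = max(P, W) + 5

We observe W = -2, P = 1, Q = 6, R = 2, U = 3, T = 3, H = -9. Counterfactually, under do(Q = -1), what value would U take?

2

do(Q=-1) replaces the equation Q = max(P, W) + 5 with the constant Q = -1.
R = max(P, Q) - 4  [with P=1, Q=-1]  = -3
U = max(P, R) + 1  [with P=1, R=-3]  = 2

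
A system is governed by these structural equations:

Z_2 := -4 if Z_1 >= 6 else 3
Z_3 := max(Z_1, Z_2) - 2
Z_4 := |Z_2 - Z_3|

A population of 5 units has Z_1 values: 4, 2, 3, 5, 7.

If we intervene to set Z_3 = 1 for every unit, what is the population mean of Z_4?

2.6

Every unit gets Z_3=1 under the intervention. Z_4 values become 2, 2, 2, 2, 5; E[Z_4|do(Z_3=1)] = 2.6.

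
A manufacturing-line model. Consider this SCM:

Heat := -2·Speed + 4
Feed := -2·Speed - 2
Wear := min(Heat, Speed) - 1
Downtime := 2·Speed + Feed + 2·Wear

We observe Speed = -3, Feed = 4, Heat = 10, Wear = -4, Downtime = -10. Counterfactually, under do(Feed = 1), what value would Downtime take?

do(Feed=1) replaces the equation Feed := -2·Speed - 2 with the constant Feed = 1.
Heat = -2·Speed + 4  [with Speed=-3]  = 10
Wear = min(Heat, Speed) - 1  [with Heat=10, Speed=-3]  = -4
Downtime = 2·Speed + Feed + 2·Wear  [with Speed=-3, Feed=1, Wear=-4]  = -13

-13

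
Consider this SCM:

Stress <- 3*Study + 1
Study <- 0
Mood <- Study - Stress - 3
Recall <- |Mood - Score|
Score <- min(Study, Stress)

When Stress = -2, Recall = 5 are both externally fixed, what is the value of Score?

Under do(Stress = -2, Recall = 5), each intervened variable's structural equation is replaced by its fixed value.
Score = min(Study, Stress)  [with Study=0, Stress=-2]  = -2

-2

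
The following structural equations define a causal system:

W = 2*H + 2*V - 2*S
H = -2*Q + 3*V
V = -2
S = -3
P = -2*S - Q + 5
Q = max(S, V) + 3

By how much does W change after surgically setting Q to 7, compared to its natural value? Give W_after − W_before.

-24

do(Q=7) replaces the equation Q = max(S, V) + 3 with the constant Q = 7.
H = -2*Q + 3*V  [with Q=7, V=-2]  = -20
W = 2*H + 2*V - 2*S  [with H=-20, V=-2, S=-3]  = -38
Without intervention: Q = max(S, V) + 3  [with S=-3, V=-2]  = 1; H = -2*Q + 3*V  [with Q=1, V=-2]  = -8; W = 2*H + 2*V - 2*S  [with H=-8, V=-2, S=-3]  = -14.
Change = -38 − (-14) = -24.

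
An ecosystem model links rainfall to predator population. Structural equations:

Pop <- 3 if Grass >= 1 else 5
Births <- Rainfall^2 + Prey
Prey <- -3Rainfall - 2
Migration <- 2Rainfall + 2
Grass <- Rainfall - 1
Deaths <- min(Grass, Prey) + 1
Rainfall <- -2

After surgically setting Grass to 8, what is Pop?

3

Under do(Grass=8), the mechanism Grass <- Rainfall - 1 is discarded; Grass is fixed at 8.
Pop = 3 if Grass >= 1 else 5  [with Grass=8]  = 3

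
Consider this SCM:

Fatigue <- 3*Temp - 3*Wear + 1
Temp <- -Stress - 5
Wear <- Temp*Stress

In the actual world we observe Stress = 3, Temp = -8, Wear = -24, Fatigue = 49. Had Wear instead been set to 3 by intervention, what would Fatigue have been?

The intervention breaks the incoming arrows to Wear: Wear <- Temp*Stress no longer applies, and Wear = 3.
Temp = -Stress - 5  [with Stress=3]  = -8
Fatigue = 3*Temp - 3*Wear + 1  [with Temp=-8, Wear=3]  = -32

-32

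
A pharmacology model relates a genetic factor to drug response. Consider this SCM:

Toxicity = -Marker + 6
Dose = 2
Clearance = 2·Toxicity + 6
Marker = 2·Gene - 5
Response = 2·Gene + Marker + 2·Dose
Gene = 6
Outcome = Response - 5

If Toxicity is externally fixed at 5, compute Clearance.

16

The intervention breaks the incoming arrows to Toxicity: Toxicity = -Marker + 6 no longer applies, and Toxicity = 5.
Clearance = 2·Toxicity + 6  [with Toxicity=5]  = 16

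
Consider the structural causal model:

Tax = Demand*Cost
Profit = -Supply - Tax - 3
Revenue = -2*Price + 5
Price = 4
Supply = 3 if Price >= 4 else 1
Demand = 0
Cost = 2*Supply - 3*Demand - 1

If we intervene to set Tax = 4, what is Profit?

Intervening sets Tax = 4 and removes its equation (Tax = Demand*Cost).
Supply = 3 if Price >= 4 else 1  [with Price=4]  = 3
Profit = -Supply - Tax - 3  [with Supply=3, Tax=4]  = -10

-10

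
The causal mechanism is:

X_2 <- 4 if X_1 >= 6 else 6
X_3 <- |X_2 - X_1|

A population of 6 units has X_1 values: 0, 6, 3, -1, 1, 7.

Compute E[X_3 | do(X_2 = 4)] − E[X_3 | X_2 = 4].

0.5

do(X_2=4) breaks X_2's dependence on X_1. With X_2=4 fixed, X_3 across the units is 4, 2, 1, 5, 3, 3, mean 3.
E[X_3|X_2=4] averages over only the 2 units with X_2=4 (X_1 = 6, 7): X_3 = 2, 3, mean 2.5.
Difference = 3 − 2.5 = 0.5.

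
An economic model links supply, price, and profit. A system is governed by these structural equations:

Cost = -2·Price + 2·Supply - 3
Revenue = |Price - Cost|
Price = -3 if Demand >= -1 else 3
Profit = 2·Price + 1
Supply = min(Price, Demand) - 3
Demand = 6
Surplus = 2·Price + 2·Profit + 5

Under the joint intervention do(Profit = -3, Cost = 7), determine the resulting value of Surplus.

-7

Under do(Profit = -3, Cost = 7), each intervened variable's structural equation is replaced by its fixed value.
Price = -3 if Demand >= -1 else 3  [with Demand=6]  = -3
Surplus = 2·Price + 2·Profit + 5  [with Price=-3, Profit=-3]  = -7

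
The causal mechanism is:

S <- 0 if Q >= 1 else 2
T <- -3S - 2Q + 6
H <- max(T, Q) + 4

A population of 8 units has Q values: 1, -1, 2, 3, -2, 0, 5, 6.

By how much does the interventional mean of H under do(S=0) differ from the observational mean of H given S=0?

Every unit gets S=0 under the intervention. H values become 8, 12, 6, 7, 14, 10, 9, 10; E[H|do(S=0)] = 9.5.
E[H|S=0] averages over only the 5 units with S=0 (Q = 1, 2, 3, 5, 6): H = 8, 6, 7, 9, 10, mean 8.
Difference = 9.5 − 8 = 1.5.

1.5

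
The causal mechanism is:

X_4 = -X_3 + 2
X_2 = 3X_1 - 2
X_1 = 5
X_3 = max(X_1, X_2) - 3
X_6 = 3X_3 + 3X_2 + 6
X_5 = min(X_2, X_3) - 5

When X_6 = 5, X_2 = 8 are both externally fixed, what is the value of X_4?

-3

Under do(X_6 = 5, X_2 = 8), each intervened variable's structural equation is replaced by its fixed value.
X_3 = max(X_1, X_2) - 3  [with X_1=5, X_2=8]  = 5
X_4 = -X_3 + 2  [with X_3=5]  = -3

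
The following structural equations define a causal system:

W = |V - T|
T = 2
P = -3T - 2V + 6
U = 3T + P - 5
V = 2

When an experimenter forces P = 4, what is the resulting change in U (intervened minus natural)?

do(P=4) replaces the equation P = -3T - 2V + 6 with the constant P = 4.
U = 3T + P - 5  [with T=2, P=4]  = 5
Without intervention: P = -3T - 2V + 6  [with T=2, V=2]  = -4; U = 3T + P - 5  [with T=2, P=-4]  = -3.
Change = 5 − (-3) = 8.

8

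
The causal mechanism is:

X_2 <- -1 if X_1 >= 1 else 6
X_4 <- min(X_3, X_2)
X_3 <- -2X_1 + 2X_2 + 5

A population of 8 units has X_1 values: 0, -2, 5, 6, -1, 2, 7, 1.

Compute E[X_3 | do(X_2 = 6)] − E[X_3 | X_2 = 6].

do(X_2=6) breaks X_2's dependence on X_1. With X_2=6 fixed, X_3 across the units is 17, 21, 7, 5, 19, 13, 3, 15, mean 12.5.
E[X_3|X_2=6] averages over only the 3 units with X_2=6 (X_1 = 0, -2, -1): X_3 = 17, 21, 19, mean 19.
Difference = 12.5 − 19 = -6.5.

-6.5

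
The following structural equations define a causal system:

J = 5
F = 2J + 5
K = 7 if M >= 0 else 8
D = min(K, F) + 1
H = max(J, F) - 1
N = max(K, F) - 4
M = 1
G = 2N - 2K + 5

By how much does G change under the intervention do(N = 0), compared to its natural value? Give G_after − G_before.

Under do(N=0), the mechanism N = max(K, F) - 4 is discarded; N is fixed at 0.
K = 7 if M >= 0 else 8  [with M=1]  = 7
G = 2N - 2K + 5  [with N=0, K=7]  = -9
Without intervention: K = 7 if M >= 0 else 8  [with M=1]  = 7; F = 2J + 5  [with J=5]  = 15; N = max(K, F) - 4  [with K=7, F=15]  = 11; G = 2N - 2K + 5  [with N=11, K=7]  = 13.
Change = -9 − 13 = -22.

-22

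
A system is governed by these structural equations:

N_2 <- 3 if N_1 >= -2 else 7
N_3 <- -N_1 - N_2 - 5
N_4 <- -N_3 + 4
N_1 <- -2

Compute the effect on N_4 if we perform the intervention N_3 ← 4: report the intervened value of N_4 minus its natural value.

-10

The intervention breaks the incoming arrows to N_3: N_3 <- -N_1 - N_2 - 5 no longer applies, and N_3 = 4.
N_4 = -N_3 + 4  [with N_3=4]  = 0
Without intervention: N_2 = 3 if N_1 >= -2 else 7  [with N_1=-2]  = 3; N_3 = -N_1 - N_2 - 5  [with N_1=-2, N_2=3]  = -6; N_4 = -N_3 + 4  [with N_3=-6]  = 10.
Change = 0 − 10 = -10.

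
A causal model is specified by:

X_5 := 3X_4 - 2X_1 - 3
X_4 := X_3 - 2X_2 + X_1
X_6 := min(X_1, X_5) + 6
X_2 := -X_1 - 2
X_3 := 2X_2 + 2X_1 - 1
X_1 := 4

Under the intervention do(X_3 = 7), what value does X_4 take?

The intervention breaks the incoming arrows to X_3: X_3 := 2X_2 + 2X_1 - 1 no longer applies, and X_3 = 7.
X_2 = -X_1 - 2  [with X_1=4]  = -6
X_4 = X_3 - 2X_2 + X_1  [with X_3=7, X_2=-6, X_1=4]  = 23

23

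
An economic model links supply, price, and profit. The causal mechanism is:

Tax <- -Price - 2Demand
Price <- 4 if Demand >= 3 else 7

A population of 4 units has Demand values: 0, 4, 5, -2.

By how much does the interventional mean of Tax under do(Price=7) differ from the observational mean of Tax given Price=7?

-5.5

Every unit gets Price=7 under the intervention. Tax values become -7, -15, -17, -3; E[Tax|do(Price=7)] = -10.5.
Observing Price=7 restricts to units where Price's equation naturally yields 7: Demand ∈ {0, -2}. In that subpopulation Tax = -7, -3, mean -5.
Difference = -10.5 − (-5) = -5.5.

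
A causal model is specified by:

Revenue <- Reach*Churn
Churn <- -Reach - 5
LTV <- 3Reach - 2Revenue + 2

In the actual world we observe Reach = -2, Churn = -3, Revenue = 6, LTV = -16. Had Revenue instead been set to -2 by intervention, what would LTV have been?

0

The intervention breaks the incoming arrows to Revenue: Revenue <- Reach*Churn no longer applies, and Revenue = -2.
LTV = 3Reach - 2Revenue + 2  [with Reach=-2, Revenue=-2]  = 0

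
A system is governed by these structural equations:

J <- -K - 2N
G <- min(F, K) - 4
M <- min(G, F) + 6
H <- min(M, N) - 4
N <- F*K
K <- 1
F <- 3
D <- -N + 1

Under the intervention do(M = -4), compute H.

Under do(M=-4), the mechanism M <- min(G, F) + 6 is discarded; M is fixed at -4.
N = F*K  [with F=3, K=1]  = 3
H = min(M, N) - 4  [with M=-4, N=3]  = -8

-8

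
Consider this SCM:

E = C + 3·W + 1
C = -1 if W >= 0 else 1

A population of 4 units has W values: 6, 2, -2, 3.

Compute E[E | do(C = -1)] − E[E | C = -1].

-4.25

Every unit gets C=-1 under the intervention. E values become 18, 6, -6, 9; E[E|do(C=-1)] = 6.75.
E[E|C=-1] averages over only the 3 units with C=-1 (W = 6, 2, 3): E = 18, 6, 9, mean 11.
Difference = 6.75 − 11 = -4.25.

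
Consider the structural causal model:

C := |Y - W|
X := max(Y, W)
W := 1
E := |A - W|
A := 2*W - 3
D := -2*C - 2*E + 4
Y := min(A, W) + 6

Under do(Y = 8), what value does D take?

-14

The intervention breaks the incoming arrows to Y: Y := min(A, W) + 6 no longer applies, and Y = 8.
A = 2*W - 3  [with W=1]  = -1
C = |Y - W|  [with Y=8, W=1]  = 7
E = |A - W|  [with A=-1, W=1]  = 2
D = -2*C - 2*E + 4  [with C=7, E=2]  = -14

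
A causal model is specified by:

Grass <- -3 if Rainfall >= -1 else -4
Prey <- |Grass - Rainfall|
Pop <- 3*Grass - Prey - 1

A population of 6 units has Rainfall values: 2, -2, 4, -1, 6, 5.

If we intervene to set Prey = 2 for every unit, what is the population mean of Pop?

-12.5

The intervention sets Prey=2 in all 6 units regardless of Rainfall. Recomputing Pop per unit gives -12, -15, -12, -12, -12, -12; average -12.5.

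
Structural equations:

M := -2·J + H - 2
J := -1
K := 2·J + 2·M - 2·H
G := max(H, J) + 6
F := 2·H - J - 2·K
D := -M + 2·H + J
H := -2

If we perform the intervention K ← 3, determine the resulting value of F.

Under do(K=3), the mechanism K := 2·J + 2·M - 2·H is discarded; K is fixed at 3.
F = 2·H - J - 2·K  [with H=-2, J=-1, K=3]  = -9

-9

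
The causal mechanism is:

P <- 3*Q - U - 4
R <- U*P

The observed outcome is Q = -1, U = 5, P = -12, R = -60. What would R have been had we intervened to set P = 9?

45

The intervention breaks the incoming arrows to P: P <- 3*Q - U - 4 no longer applies, and P = 9.
R = U*P  [with U=5, P=9]  = 45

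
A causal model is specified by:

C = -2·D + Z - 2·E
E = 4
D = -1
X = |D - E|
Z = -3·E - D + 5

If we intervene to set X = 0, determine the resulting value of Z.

-6

Under do(X=0), the mechanism X = |D - E| is discarded; X is fixed at 0.
Since Z is not a descendant of the intervened variable, it is unaffected.
Z = -3·E - D + 5  [with E=4, D=-1]  = -6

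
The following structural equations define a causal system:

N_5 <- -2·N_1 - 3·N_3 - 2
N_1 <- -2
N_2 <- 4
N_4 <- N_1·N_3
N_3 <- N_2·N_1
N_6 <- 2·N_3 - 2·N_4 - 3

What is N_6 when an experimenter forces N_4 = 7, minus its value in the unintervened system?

18

Under do(N_4=7), the mechanism N_4 <- N_1·N_3 is discarded; N_4 is fixed at 7.
N_3 = N_2·N_1  [with N_2=4, N_1=-2]  = -8
N_6 = 2·N_3 - 2·N_4 - 3  [with N_3=-8, N_4=7]  = -33
Without intervention: N_3 = N_2·N_1  [with N_2=4, N_1=-2]  = -8; N_4 = N_1·N_3  [with N_1=-2, N_3=-8]  = 16; N_6 = 2·N_3 - 2·N_4 - 3  [with N_3=-8, N_4=16]  = -51.
Change = -33 − (-51) = 18.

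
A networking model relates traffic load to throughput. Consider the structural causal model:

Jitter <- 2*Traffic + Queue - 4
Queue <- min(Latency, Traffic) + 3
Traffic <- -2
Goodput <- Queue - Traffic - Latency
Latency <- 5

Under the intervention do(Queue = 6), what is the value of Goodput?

do(Queue=6) replaces the equation Queue <- min(Latency, Traffic) + 3 with the constant Queue = 6.
Goodput = Queue - Traffic - Latency  [with Queue=6, Traffic=-2, Latency=5]  = 3

3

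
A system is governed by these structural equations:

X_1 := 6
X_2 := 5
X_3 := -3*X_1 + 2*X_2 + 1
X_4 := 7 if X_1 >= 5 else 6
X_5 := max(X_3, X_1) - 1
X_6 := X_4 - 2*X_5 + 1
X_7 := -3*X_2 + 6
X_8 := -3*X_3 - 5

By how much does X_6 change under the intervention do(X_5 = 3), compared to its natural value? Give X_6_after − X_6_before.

4

The intervention breaks the incoming arrows to X_5: X_5 := max(X_3, X_1) - 1 no longer applies, and X_5 = 3.
X_4 = 7 if X_1 >= 5 else 6  [with X_1=6]  = 7
X_6 = X_4 - 2*X_5 + 1  [with X_4=7, X_5=3]  = 2
Without intervention: X_3 = -3*X_1 + 2*X_2 + 1  [with X_1=6, X_2=5]  = -7; X_4 = 7 if X_1 >= 5 else 6  [with X_1=6]  = 7; X_5 = max(X_3, X_1) - 1  [with X_3=-7, X_1=6]  = 5; X_6 = X_4 - 2*X_5 + 1  [with X_4=7, X_5=5]  = -2.
Change = 2 − (-2) = 4.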